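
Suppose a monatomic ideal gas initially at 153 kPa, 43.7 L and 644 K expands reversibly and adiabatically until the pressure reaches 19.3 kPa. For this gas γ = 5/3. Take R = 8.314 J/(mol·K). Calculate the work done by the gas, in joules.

n = P₁V₁/(RT₁) = 153×43.7/(8.314×644) = 1.25 mol.
Adiabatic: T₂/T₁ = (P₂/P₁)^((γ−1)/γ) ⇒ T₂ = 644×(0.126)^0.400 = 281 K; V₂ = 151 L.
ΔU = nCvΔT = 1.25×12.5×(281−644) = -5650 J.
Q = 0 for an adiabatic process, so W = −ΔU = 5650 J.

5650 J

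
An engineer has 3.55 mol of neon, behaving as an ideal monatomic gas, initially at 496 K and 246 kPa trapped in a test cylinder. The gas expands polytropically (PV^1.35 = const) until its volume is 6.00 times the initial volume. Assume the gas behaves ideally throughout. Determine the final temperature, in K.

V₁ = nRT₁/P₁ = 3.55×8.314×496/246 = 59.5 L.
Polytropic n=1.35: T₂ = T₁(V₁/V₂)^(n−1) = 496×(0.167)^0.35 = 265 K; P₂ = P₁(V₁/V₂)^n = 21.9 kPa.

265 K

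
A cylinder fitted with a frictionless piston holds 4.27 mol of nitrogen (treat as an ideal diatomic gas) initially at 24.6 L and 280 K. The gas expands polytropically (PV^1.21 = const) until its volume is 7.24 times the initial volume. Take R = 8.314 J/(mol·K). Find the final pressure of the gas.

P₁ = nRT₁/V₁ = 4.27×8.314×280/24.6 = 404 kPa.
Polytropic n=1.21: T₂ = T₁(V₁/V₂)^(n−1) = 280×(0.138)^0.21 = 185 K; P₂ = P₁(V₁/V₂)^n = 36.8 kPa.

36.8 kPa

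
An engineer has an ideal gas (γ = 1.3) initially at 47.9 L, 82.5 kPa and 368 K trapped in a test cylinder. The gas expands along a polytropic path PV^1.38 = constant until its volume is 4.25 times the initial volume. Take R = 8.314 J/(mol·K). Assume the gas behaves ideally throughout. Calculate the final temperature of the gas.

212 K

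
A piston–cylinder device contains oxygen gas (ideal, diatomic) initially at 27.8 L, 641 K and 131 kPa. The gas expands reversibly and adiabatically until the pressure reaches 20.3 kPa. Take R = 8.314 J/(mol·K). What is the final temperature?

Adiabatic: T₂/T₁ = (P₂/P₁)^((γ−1)/γ) ⇒ T₂ = 641×(0.155)^0.286 = 376 K; V₂ = 105 L.

376 K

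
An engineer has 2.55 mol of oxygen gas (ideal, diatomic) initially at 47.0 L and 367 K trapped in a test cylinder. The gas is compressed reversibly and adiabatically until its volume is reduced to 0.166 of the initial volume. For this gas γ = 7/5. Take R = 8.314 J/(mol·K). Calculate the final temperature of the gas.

753 K

P₁ = nRT₁/V₁ = 2.55×8.314×367/47.0 = 166 kPa.
Adiabatic: TV^(γ−1) = const ⇒ T₂ = 367×(6.02)^0.400 = 753 K; PV^γ = const ⇒ P₂ = 2050 kPa.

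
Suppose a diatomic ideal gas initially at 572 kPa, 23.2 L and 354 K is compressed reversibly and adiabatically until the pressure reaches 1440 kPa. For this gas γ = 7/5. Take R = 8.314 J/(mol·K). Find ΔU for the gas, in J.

10000 J

n = P₁V₁/(RT₁) = 572×23.2/(8.314×354) = 4.51 mol.
Adiabatic: T₂/T₁ = (P₂/P₁)^((γ−1)/γ) ⇒ T₂ = 354×(2.52)^0.286 = 461 K; V₂ = 12.0 L.
For an ideal gas ΔU = nCvΔT with Cv = (5/2)R = 20.8 J/(mol·K).
ΔU = 4.51×20.8×(461−354) = 10000 J.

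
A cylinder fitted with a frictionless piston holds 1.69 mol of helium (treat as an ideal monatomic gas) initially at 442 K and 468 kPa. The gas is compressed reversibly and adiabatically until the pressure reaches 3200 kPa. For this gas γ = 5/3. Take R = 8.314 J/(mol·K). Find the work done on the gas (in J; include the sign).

10800 J

V₁ = nRT₁/P₁ = 1.69×8.314×442/468 = 13.3 L.
Adiabatic: T₂/T₁ = (P₂/P₁)^((γ−1)/γ) ⇒ T₂ = 442×(6.84)^0.400 = 954 K; V₂ = 4.19 L.
ΔU = nCvΔT = 1.69×12.5×(954−442) = 10800 J.
Q = 0 for an adiabatic process, so W = −ΔU = -10800 J.
Work done on the gas = −W_by = 10800 J.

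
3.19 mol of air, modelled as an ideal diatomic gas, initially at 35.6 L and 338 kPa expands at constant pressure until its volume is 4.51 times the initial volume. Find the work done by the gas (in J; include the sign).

T₁ = P₁V₁/(nR) = 338×35.6/(3.19×8.314) = 454 K.
Isobaric: P stays 338 kPa; V/T = const ⇒ T₂ = 2050 K, V₂ = 161 L.
W = PΔV = 338×(161−35.6) kPa·L = 42200 J.

42200 J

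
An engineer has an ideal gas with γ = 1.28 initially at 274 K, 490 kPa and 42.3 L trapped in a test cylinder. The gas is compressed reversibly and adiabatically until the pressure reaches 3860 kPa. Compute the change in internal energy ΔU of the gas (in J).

42200 J

n = P₁V₁/(RT₁) = 490×42.3/(8.314×274) = 9.10 mol.
Adiabatic: T₂/T₁ = (P₂/P₁)^((γ−1)/γ) ⇒ T₂ = 274×(7.88)^0.219 = 430 K; V₂ = 8.43 L.
For an ideal gas ΔU = nCvΔT with Cv = R/(γ−1) = 29.7 J/(mol·K).
ΔU = 9.10×29.7×(430−274) = 42200 J.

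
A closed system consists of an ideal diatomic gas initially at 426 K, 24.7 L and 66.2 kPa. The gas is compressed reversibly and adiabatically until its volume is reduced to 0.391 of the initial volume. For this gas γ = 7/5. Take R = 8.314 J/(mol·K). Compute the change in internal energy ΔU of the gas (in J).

1860 J

n = P₁V₁/(RT₁) = 66.2×24.7/(8.314×426) = 0.462 mol.
Adiabatic: TV^(γ−1) = const ⇒ T₂ = 426×(2.56)^0.400 = 620 K; PV^γ = const ⇒ P₂ = 246 kPa.
For an ideal gas ΔU = nCvΔT with Cv = (5/2)R = 20.8 J/(mol·K).
ΔU = 0.462×20.8×(620−426) = 1860 J.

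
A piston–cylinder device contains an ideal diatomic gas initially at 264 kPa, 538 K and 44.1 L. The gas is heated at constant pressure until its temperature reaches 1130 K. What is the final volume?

92.6 L

Isobaric: P stays 264 kPa; V/T = const ⇒ T₂ = 1130 K, V₂ = 92.6 L.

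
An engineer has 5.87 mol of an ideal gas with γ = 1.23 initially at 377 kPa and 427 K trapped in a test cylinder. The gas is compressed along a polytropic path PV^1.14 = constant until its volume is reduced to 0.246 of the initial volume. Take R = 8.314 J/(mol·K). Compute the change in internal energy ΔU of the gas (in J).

19700 J

V₁ = nRT₁/P₁ = 5.87×8.314×427/377 = 55.3 L.
Polytropic n=1.14: T₂ = T₁(V₁/V₂)^(n−1) = 427×(4.07)^0.14 = 520 K; P₂ = P₁(V₁/V₂)^n = 1860 kPa.
For an ideal gas ΔU = nCvΔT with Cv = R/(γ−1) = 36.1 J/(mol·K).
ΔU = 5.87×36.1×(520−427) = 19700 J.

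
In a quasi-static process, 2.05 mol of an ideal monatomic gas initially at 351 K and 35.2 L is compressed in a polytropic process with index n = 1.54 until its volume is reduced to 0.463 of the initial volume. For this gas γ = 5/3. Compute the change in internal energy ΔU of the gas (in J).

4630 J

P₁ = nRT₁/V₁ = 2.05×8.314×351/35.2 = 170 kPa.
Polytropic n=1.54: T₂ = T₁(V₁/V₂)^(n−1) = 351×(2.16)^0.54 = 532 K; P₂ = P₁(V₁/V₂)^n = 556 kPa.
For an ideal gas ΔU = nCvΔT with Cv = (3/2)R = 12.5 J/(mol·K).
ΔU = 2.05×12.5×(532−351) = 4630 J.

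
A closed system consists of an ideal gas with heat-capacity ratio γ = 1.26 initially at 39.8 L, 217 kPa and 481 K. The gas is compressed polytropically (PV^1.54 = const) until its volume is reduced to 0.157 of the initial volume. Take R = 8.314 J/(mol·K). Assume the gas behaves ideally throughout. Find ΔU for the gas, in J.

57100 J

n = P₁V₁/(RT₁) = 217×39.8/(8.314×481) = 2.16 mol.
Polytropic n=1.54: T₂ = T₁(V₁/V₂)^(n−1) = 481×(6.37)^0.54 = 1310 K; P₂ = P₁(V₁/V₂)^n = 3760 kPa.
For an ideal gas ΔU = nCvΔT with Cv = R/(γ−1) = 32.0 J/(mol·K).
ΔU = 2.16×32.0×(1310−481) = 57100 J.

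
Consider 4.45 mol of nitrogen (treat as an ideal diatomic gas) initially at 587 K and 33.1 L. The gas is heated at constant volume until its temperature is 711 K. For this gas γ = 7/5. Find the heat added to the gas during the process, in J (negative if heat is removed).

11500 J

P₁ = nRT₁/V₁ = 4.45×8.314×587/33.1 = 656 kPa.
Isochoric: V stays 33.1 L; P/T = const ⇒ T₂ = 711 K, P₂ = 795 kPa.
W = 0 (no volume change).
ΔU = nCvΔT = 4.45×20.8×(711−587) = 11500 J.
Q = ΔU = 11500 J.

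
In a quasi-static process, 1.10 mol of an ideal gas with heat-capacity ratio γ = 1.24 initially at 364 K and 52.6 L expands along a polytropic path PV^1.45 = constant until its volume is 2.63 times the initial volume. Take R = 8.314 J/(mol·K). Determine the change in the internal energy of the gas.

P₁ = nRT₁/V₁ = 1.10×8.314×364/52.6 = 63.3 kPa.
Polytropic n=1.45: T₂ = T₁(V₁/V₂)^(n−1) = 364×(0.380)^0.45 = 236 K; P₂ = P₁(V₁/V₂)^n = 15.6 kPa.
For an ideal gas ΔU = nCvΔT with Cv = R/(γ−1) = 34.6 J/(mol·K).
ΔU = 1.10×34.6×(236−364) = -4890 J.

-4890 J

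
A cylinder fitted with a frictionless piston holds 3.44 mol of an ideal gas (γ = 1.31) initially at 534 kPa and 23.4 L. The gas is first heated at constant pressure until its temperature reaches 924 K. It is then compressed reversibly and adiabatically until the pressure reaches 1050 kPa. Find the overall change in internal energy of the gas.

59700 J

T₁ = P₁V₁/(nR) = 534×23.4/(3.44×8.314) = 437 K.
Step 1 — Isobaric: P stays 534 kPa; V/T = const ⇒ T₂ = 924 K, V₂ = 49.5 L.
W = PΔV = 534×(49.5−23.4) kPa·L = 13900 J.
ΔU = nCvΔT = 3.44×26.8×(924−437) = 44900 J.
Q = ΔU + W = nCpΔT = 58900 J.
State after step 1: P = 534 kPa, V = 49.5 L, T = 924 K.
Step 2 — Adiabatic: T₂/T₁ = (P₂/P₁)^((γ−1)/γ) ⇒ T₂ = 924×(1.97)^0.237 = 1080 K; V₂ = 29.5 L.
ΔU = nCvΔT = 3.44×26.8×(1080−924) = 14800 J.
Q = 0 for an adiabatic process, so W = −ΔU = -14800 J.
Net over both steps: W = -861 J, Q = 58900 J, ΔU = 59700 J.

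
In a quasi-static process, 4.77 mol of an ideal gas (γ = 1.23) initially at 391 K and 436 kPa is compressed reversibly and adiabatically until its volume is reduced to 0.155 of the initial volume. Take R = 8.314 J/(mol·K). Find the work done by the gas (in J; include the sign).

V₁ = nRT₁/P₁ = 4.77×8.314×391/436 = 35.6 L.
Adiabatic: TV^(γ−1) = const ⇒ T₂ = 391×(6.45)^0.230 = 600 K; PV^γ = const ⇒ P₂ = 4320 kPa.
ΔU = nCvΔT = 4.77×36.1×(600−391) = 36100 J.
Q = 0 for an adiabatic process, so W = −ΔU = -36100 J.

-36100 J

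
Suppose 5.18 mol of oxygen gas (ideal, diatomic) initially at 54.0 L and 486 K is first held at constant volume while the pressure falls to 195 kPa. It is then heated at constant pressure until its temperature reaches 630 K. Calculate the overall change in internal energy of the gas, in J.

P₁ = nRT₁/V₁ = 5.18×8.314×486/54.0 = 388 kPa.
Step 1 — Isochoric: V stays 54.0 L; P/T = const ⇒ T₂ = 245 K, P₂ = 195 kPa.
W = 0 (no volume change).
ΔU = nCvΔT = 5.18×20.8×(245−486) = -26000 J.
Q = ΔU = -26000 J.
State after step 1: P = 195 kPa, V = 54.0 L, T = 245 K.
Step 2 — Isobaric: P stays 195 kPa; V/T = const ⇒ T₂ = 630 K, V₂ = 139 L.
W = PΔV = 195×(139−54.0) kPa·L = 16600 J.
ΔU = nCvΔT = 5.18×20.8×(630−245) = 41500 J.
Q = ΔU + W = nCpΔT = 58100 J.
Net over both steps: W = 16600 J, Q = 32100 J, ΔU = 15500 J.

15500 J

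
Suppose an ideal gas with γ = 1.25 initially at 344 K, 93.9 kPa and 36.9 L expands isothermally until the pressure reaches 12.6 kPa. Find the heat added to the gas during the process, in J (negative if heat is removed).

6960 J

n = P₁V₁/(RT₁) = 93.9×36.9/(8.314×344) = 1.21 mol.
Isothermal: T stays 344 K; PV = const ⇒ V₂ = 275 L, P₂ = 12.6 kPa.
ΔU = 0 (ideal gas, T constant).
W = nRT ln(V₂/V₁) = 1.21×8.314×344×ln(7.45) = 6960 J.
Q = ΔU + W = 6960 J.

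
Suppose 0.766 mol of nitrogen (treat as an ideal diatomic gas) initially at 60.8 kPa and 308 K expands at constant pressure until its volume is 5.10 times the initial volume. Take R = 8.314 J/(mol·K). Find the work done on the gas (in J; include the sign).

-8040 J

V₁ = nRT₁/P₁ = 0.766×8.314×308/60.8 = 32.3 L.
Isobaric: P stays 60.8 kPa; V/T = const ⇒ T₂ = 1570 K, V₂ = 165 L.
W = PΔV = 60.8×(165−32.3) kPa·L = 8040 J.
Work done on the gas = −W_by = -8040 J.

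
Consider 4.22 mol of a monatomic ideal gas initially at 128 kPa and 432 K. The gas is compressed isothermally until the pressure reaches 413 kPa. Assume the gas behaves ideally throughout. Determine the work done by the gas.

V₁ = nRT₁/P₁ = 4.22×8.314×432/128 = 118 L.
Isothermal: T stays 432 K; PV = const ⇒ V₂ = 36.7 L, P₂ = 413 kPa.
W = nRT ln(V₂/V₁) = 4.22×8.314×432×ln(0.310) = -17800 J.

-17800 J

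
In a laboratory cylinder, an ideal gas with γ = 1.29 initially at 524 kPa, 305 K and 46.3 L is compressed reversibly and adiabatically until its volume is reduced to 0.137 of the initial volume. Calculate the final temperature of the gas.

543 K

Adiabatic: TV^(γ−1) = const ⇒ T₂ = 305×(7.30)^0.290 = 543 K; PV^γ = const ⇒ P₂ = 6810 kPa.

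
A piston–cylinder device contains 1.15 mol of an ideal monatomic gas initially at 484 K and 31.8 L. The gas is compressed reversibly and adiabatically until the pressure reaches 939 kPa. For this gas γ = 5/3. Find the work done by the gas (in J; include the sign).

P₁ = nRT₁/V₁ = 1.15×8.314×484/31.8 = 146 kPa.
Adiabatic: T₂/T₁ = (P₂/P₁)^((γ−1)/γ) ⇒ T₂ = 484×(6.45)^0.400 = 1020 K; V₂ = 10.4 L.
ΔU = nCvΔT = 1.15×12.5×(1020−484) = 7690 J.
Q = 0 for an adiabatic process, so W = −ΔU = -7690 J.

-7690 J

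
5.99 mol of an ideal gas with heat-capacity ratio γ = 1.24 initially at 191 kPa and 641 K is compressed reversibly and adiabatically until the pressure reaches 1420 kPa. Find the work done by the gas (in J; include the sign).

V₁ = nRT₁/P₁ = 5.99×8.314×641/191 = 167 L.
Adiabatic: T₂/T₁ = (P₂/P₁)^((γ−1)/γ) ⇒ T₂ = 641×(7.43)^0.194 = 945 K; V₂ = 33.1 L.
ΔU = nCvΔT = 5.99×34.6×(945−641) = 63100 J.
Q = 0 for an adiabatic process, so W = −ΔU = -63100 J.

-63100 J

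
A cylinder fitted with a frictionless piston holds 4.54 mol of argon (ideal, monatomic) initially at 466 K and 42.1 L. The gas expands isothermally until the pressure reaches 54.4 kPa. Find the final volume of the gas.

323 L

P₁ = nRT₁/V₁ = 4.54×8.314×466/42.1 = 418 kPa.
Isothermal: T stays 466 K; PV = const ⇒ V₂ = 323 L, P₂ = 54.4 kPa.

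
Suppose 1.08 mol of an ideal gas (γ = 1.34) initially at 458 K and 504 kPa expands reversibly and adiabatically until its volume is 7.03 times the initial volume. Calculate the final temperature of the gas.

236 K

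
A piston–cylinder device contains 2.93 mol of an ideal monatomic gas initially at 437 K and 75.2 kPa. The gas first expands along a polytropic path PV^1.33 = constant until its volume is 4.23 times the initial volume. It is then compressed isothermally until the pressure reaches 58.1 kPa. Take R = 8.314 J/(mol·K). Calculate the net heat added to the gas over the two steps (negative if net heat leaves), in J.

V₁ = nRT₁/P₁ = 2.93×8.314×437/75.2 = 142 L.
Step 1 — Polytropic n=1.33: T₂ = T₁(V₁/V₂)^(n−1) = 437×(0.236)^0.33 = 272 K; P₂ = P₁(V₁/V₂)^n = 11.0 kPa.
W = (P₁V₁−P₂V₂)/(n−1) = (75.2×142−11.0×599)/0.33 = 12200 J.
ΔU = nCvΔT = 2.93×12.5×(272−437) = -6050 J.
Q = ΔU + W = 6170 J.
State after step 1: P = 11.0 kPa, V = 599 L, T = 272 K.
Step 2 — Isothermal: T stays 272 K; PV = const ⇒ V₂ = 114 L, P₂ = 58.1 kPa.
ΔU = 0 (ideal gas, T constant).
W = nRT ln(V₂/V₁) = 2.93×8.314×272×ln(0.190) = -11000 J.
Q = ΔU + W = -11000 J.
Net over both steps: W = 1240 J, Q = -4810 J, ΔU = -6050 J.

-4810 J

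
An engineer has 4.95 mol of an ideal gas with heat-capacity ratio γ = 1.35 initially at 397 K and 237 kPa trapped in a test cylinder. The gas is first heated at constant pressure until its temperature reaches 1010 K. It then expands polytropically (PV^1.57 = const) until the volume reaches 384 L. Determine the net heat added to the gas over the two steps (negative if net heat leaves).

80800 J

V₁ = nRT₁/P₁ = 4.95×8.314×397/237 = 68.9 L.
Step 1 — Isobaric: P stays 237 kPa; V/T = const ⇒ T₂ = 1010 K, V₂ = 175 L.
W = PΔV = 237×(175−68.9) kPa·L = 25200 J.
ΔU = nCvΔT = 4.95×23.8×(1010−397) = 72100 J.
Q = ΔU + W = nCpΔT = 97300 J.
State after step 1: P = 237 kPa, V = 175 L, T = 1010 K.
Step 2 — Polytropic n=1.57: T₂ = T₁(V₁/V₂)^(n−1) = 1010×(0.457)^0.57 = 646 K; P₂ = P₁(V₁/V₂)^n = 69.2 kPa.
W = (P₁V₁−P₂V₂)/(n−1) = (237×175−69.2×384)/0.57 = 26300 J.
ΔU = nCvΔT = 4.95×23.8×(646−1010) = -42800 J.
Q = ΔU + W = -16500 J.
Net over both steps: W = 51500 J, Q = 80800 J, ΔU = 29300 J.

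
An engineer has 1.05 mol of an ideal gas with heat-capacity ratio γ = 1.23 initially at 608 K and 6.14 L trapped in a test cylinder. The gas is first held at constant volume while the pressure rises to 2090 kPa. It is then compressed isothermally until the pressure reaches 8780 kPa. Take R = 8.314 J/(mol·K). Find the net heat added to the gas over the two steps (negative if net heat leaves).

P₁ = nRT₁/V₁ = 1.05×8.314×608/6.14 = 864 kPa.
Step 1 — Isochoric: V stays 6.14 L; P/T = const ⇒ T₂ = 1470 K, P₂ = 2090 kPa.
W = 0 (no volume change).
ΔU = nCvΔT = 1.05×36.1×(1470−608) = 32700 J.
Q = ΔU = 32700 J.
State after step 1: P = 2090 kPa, V = 6.14 L, T = 1470 K.
Step 2 — Isothermal: T stays 1470 K; PV = const ⇒ V₂ = 1.46 L, P₂ = 8780 kPa.
ΔU = 0 (ideal gas, T constant).
W = nRT ln(V₂/V₁) = 1.05×8.314×1470×ln(0.238) = -18400 J.
Q = ΔU + W = -18400 J.
Net over both steps: W = -18400 J, Q = 14300 J, ΔU = 32700 J.

14300 J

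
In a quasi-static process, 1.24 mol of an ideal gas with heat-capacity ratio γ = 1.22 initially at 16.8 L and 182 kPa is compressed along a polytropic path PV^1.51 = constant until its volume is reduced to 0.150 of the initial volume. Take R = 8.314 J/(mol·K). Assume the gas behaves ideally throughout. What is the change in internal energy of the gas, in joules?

22700 J

T₁ = P₁V₁/(nR) = 182×16.8/(1.24×8.314) = 297 K.
Polytropic n=1.51: T₂ = T₁(V₁/V₂)^(n−1) = 297×(6.67)^0.51 = 780 K; P₂ = P₁(V₁/V₂)^n = 3190 kPa.
For an ideal gas ΔU = nCvΔT with Cv = R/(γ−1) = 37.8 J/(mol·K).
ΔU = 1.24×37.8×(780−297) = 22700 J.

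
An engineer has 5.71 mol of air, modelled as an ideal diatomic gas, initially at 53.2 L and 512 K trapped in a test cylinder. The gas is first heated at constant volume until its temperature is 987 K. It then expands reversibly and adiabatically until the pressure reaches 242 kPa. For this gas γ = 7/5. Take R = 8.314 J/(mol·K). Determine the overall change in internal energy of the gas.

P₁ = nRT₁/V₁ = 5.71×8.314×512/53.2 = 457 kPa.
Step 1 — Isochoric: V stays 53.2 L; P/T = const ⇒ T₂ = 987 K, P₂ = 881 kPa.
W = 0 (no volume change).
ΔU = nCvΔT = 5.71×20.8×(987−512) = 56400 J.
Q = ΔU = 56400 J.
State after step 1: P = 881 kPa, V = 53.2 L, T = 987 K.
Step 2 — Adiabatic: T₂/T₁ = (P₂/P₁)^((γ−1)/γ) ⇒ T₂ = 987×(0.275)^0.286 = 682 K; V₂ = 134 L.
ΔU = nCvΔT = 5.71×20.8×(682−987) = -36200 J.
Q = 0 for an adiabatic process, so W = −ΔU = 36200 J.
Net over both steps: W = 36200 J, Q = 56400 J, ΔU = 20200 J.

20200 J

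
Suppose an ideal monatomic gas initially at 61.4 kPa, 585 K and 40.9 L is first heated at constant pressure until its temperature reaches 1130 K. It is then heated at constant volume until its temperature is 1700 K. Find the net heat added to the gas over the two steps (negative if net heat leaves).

9520 J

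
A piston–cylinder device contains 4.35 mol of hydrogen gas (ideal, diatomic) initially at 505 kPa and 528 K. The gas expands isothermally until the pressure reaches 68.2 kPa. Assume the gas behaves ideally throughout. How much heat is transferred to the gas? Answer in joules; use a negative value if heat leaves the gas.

V₁ = nRT₁/P₁ = 4.35×8.314×528/505 = 37.8 L.
Isothermal: T stays 528 K; PV = const ⇒ V₂ = 280 L, P₂ = 68.2 kPa.
ΔU = 0 (ideal gas, T constant).
W = nRT ln(V₂/V₁) = 4.35×8.314×528×ln(7.40) = 38200 J.
Q = ΔU + W = 38200 J.

38200 J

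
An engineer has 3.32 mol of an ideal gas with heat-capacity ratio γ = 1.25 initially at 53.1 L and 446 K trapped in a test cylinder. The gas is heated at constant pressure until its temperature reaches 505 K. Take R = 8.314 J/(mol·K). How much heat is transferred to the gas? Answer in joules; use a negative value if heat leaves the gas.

P₁ = nRT₁/V₁ = 3.32×8.314×446/53.1 = 232 kPa.
Isobaric: P stays 232 kPa; V/T = const ⇒ T₂ = 505 K, V₂ = 60.1 L.
W = PΔV = 232×(60.1−53.1) kPa·L = 1630 J.
ΔU = nCvΔT = 3.32×33.3×(505−446) = 6510 J.
Q = ΔU + W = nCpΔT = 8140 J.

8140 J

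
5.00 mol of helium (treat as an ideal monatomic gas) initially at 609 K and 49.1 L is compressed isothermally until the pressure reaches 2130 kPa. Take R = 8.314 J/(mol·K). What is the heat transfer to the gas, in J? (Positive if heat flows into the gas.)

P₁ = nRT₁/V₁ = 5.00×8.314×609/49.1 = 516 kPa.
Isothermal: T stays 609 K; PV = const ⇒ V₂ = 11.9 L, P₂ = 2130 kPa.
ΔU = 0 (ideal gas, T constant).
W = nRT ln(V₂/V₁) = 5.00×8.314×609×ln(0.242) = -35900 J.
Q = ΔU + W = -35900 J.

-35900 J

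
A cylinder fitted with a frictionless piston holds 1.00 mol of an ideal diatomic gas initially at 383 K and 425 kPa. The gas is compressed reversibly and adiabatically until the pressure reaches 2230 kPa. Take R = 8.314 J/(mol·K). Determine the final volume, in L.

2.29 L

V₁ = nRT₁/P₁ = 1.00×8.314×383/425 = 7.49 L.
Adiabatic: T₂/T₁ = (P₂/P₁)^((γ−1)/γ) ⇒ T₂ = 383×(5.25)^0.286 = 615 K; V₂ = 2.29 L.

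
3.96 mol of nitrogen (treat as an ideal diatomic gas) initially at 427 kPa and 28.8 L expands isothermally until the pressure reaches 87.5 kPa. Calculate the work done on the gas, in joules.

-19500 J

T₁ = P₁V₁/(nR) = 427×28.8/(3.96×8.314) = 374 K.
Isothermal: T stays 374 K; PV = const ⇒ V₂ = 141 L, P₂ = 87.5 kPa.
W = nRT ln(V₂/V₁) = 3.96×8.314×374×ln(4.88) = 19500 J.
Work done on the gas = −W_by = -19500 J.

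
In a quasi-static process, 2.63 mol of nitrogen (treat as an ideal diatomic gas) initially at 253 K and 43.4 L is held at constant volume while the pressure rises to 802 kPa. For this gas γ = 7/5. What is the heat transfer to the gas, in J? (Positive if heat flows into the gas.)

P₁ = nRT₁/V₁ = 2.63×8.314×253/43.4 = 127 kPa.
Isochoric: V stays 43.4 L; P/T = const ⇒ T₂ = 1590 K, P₂ = 802 kPa.
W = 0 (no volume change).
ΔU = nCvΔT = 2.63×20.8×(1590−253) = 73200 J.
Q = ΔU = 73200 J.

73200 J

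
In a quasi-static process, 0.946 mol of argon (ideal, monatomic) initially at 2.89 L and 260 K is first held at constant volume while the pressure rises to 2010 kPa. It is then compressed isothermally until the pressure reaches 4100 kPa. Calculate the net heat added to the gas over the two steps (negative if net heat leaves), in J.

P₁ = nRT₁/V₁ = 0.946×8.314×260/2.89 = 708 kPa.
Step 1 — Isochoric: V stays 2.89 L; P/T = const ⇒ T₂ = 739 K, P₂ = 2010 kPa.
W = 0 (no volume change).
ΔU = nCvΔT = 0.946×12.5×(739−260) = 5650 J.
Q = ΔU = 5650 J.
State after step 1: P = 2010 kPa, V = 2.89 L, T = 739 K.
Step 2 — Isothermal: T stays 739 K; PV = const ⇒ V₂ = 1.42 L, P₂ = 4100 kPa.
ΔU = 0 (ideal gas, T constant).
W = nRT ln(V₂/V₁) = 0.946×8.314×739×ln(0.490) = -4140 J.
Q = ΔU + W = -4140 J.
Net over both steps: W = -4140 J, Q = 1510 J, ΔU = 5650 J.

1510 J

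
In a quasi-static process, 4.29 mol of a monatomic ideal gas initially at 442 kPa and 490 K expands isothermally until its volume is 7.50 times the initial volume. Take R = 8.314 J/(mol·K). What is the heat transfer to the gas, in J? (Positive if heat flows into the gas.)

V₁ = nRT₁/P₁ = 4.29×8.314×490/442 = 39.5 L.
Isothermal: T stays 490 K; PV = const ⇒ V₂ = 297 L, P₂ = 58.9 kPa.
ΔU = 0 (ideal gas, T constant).
W = nRT ln(V₂/V₁) = 4.29×8.314×490×ln(7.50) = 35200 J.
Q = ΔU + W = 35200 J.

35200 J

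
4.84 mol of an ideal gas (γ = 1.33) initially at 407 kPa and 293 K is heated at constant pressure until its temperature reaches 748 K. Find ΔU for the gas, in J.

V₁ = nRT₁/P₁ = 4.84×8.314×293/407 = 29.0 L.
Isobaric: P stays 407 kPa; V/T = const ⇒ T₂ = 748 K, V₂ = 74.0 L.
For an ideal gas ΔU = nCvΔT with Cv = R/(γ−1) = 25.2 J/(mol·K).
ΔU = 4.84×25.2×(748−293) = 55500 J.

55500 J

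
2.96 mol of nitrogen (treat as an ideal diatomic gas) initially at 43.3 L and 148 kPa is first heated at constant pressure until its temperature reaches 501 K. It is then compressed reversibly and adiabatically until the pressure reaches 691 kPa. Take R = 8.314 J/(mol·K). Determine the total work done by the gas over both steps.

-11100 J

T₁ = P₁V₁/(nR) = 148×43.3/(2.96×8.314) = 260 K.
Step 1 — Isobaric: P stays 148 kPa; V/T = const ⇒ T₂ = 501 K, V₂ = 83.3 L.
W = PΔV = 148×(83.3−43.3) kPa·L = 5920 J.
ΔU = nCvΔT = 2.96×20.8×(501−260) = 14800 J.
Q = ΔU + W = nCpΔT = 20700 J.
State after step 1: P = 148 kPa, V = 83.3 L, T = 501 K.
Step 2 — Adiabatic: T₂/T₁ = (P₂/P₁)^((γ−1)/γ) ⇒ T₂ = 501×(4.67)^0.286 = 778 K; V₂ = 27.7 L.
ΔU = nCvΔT = 2.96×20.8×(778−501) = 17000 J.
Q = 0 for an adiabatic process, so W = −ΔU = -17000 J.
Net over both steps: W = -11100 J, Q = 20700 J, ΔU = 31900 J.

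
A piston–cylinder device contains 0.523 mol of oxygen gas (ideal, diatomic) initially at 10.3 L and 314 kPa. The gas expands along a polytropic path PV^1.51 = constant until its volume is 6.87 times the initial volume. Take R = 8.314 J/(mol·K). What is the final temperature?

278 K

T₁ = P₁V₁/(nR) = 314×10.3/(0.523×8.314) = 744 K.
Polytropic n=1.51: T₂ = T₁(V₁/V₂)^(n−1) = 744×(0.146)^0.51 = 278 K; P₂ = P₁(V₁/V₂)^n = 17.1 kPa.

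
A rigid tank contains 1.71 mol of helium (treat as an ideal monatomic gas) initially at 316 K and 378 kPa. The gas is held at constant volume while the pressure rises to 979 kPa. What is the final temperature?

818 K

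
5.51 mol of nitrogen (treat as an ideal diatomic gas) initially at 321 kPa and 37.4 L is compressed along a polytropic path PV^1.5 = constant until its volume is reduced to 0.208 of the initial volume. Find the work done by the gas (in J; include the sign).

T₁ = P₁V₁/(nR) = 321×37.4/(5.51×8.314) = 262 K.
Polytropic n=1.5: T₂ = T₁(V₁/V₂)^(n−1) = 262×(4.81)^0.50 = 575 K; P₂ = P₁(V₁/V₂)^n = 3380 kPa.
W = (P₁V₁−P₂V₂)/(n−1) = (321×37.4−3380×7.78)/0.50 = -28600 J.

-28600 J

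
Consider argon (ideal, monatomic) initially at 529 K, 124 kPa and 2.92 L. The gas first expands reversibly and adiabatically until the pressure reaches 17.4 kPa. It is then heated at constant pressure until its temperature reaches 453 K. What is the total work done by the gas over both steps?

441 J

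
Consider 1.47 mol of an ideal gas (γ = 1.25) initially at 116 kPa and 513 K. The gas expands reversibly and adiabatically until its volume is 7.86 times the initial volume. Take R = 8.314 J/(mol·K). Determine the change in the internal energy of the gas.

V₁ = nRT₁/P₁ = 1.47×8.314×513/116 = 54.0 L.
Adiabatic: TV^(γ−1) = const ⇒ T₂ = 513×(0.127)^0.250 = 306 K; PV^γ = const ⇒ P₂ = 8.81 kPa.
For an ideal gas ΔU = nCvΔT with Cv = R/(γ−1) = 33.3 J/(mol·K).
ΔU = 1.47×33.3×(306−513) = -10100 J.

-10100 J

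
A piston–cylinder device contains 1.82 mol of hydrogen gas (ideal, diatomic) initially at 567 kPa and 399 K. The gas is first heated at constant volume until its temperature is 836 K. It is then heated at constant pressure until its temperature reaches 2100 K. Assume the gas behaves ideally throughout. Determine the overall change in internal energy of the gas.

64300 J

V₁ = nRT₁/P₁ = 1.82×8.314×399/567 = 10.6 L.
Step 1 — Isochoric: V stays 10.6 L; P/T = const ⇒ T₂ = 836 K, P₂ = 1190 kPa.
W = 0 (no volume change).
ΔU = nCvΔT = 1.82×20.8×(836−399) = 16500 J.
Q = ΔU = 16500 J.
State after step 1: P = 1190 kPa, V = 10.6 L, T = 836 K.
Step 2 — Isobaric: P stays 1190 kPa; V/T = const ⇒ T₂ = 2100 K, V₂ = 26.7 L.
W = PΔV = 1190×(26.7−10.6) kPa·L = 19100 J.
ΔU = nCvΔT = 1.82×20.8×(2100−836) = 47800 J.
Q = ΔU + W = nCpΔT = 66900 J.
Net over both steps: W = 19100 J, Q = 83500 J, ΔU = 64300 J.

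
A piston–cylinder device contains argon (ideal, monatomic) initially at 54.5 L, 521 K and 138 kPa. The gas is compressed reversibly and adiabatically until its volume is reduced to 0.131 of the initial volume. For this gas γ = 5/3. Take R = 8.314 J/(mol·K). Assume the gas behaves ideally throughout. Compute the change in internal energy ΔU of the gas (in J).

32500 J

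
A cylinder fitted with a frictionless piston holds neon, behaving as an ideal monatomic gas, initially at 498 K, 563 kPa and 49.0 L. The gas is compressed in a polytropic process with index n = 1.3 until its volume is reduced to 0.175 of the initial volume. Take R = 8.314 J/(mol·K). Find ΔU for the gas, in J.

28400 J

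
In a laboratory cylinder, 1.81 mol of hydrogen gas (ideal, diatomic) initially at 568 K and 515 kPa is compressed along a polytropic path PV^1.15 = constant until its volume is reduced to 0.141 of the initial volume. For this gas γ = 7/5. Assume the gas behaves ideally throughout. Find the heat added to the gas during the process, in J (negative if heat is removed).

-12200 J

V₁ = nRT₁/P₁ = 1.81×8.314×568/515 = 16.6 L.
Polytropic n=1.15: T₂ = T₁(V₁/V₂)^(n−1) = 568×(7.09)^0.15 = 762 K; P₂ = P₁(V₁/V₂)^n = 4900 kPa.
W = (P₁V₁−P₂V₂)/(n−1) = (515×16.6−4900×2.34)/0.15 = -19500 J.
ΔU = nCvΔT = 1.81×20.8×(762−568) = 7300 J.
Q = ΔU + W = -12200 J.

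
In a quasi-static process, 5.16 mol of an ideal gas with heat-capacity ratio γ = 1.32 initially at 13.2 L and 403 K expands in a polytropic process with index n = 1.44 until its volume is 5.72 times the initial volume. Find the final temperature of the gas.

187 K

P₁ = nRT₁/V₁ = 5.16×8.314×403/13.2 = 1310 kPa.
Polytropic n=1.44: T₂ = T₁(V₁/V₂)^(n−1) = 403×(0.175)^0.44 = 187 K; P₂ = P₁(V₁/V₂)^n = 106 kPa.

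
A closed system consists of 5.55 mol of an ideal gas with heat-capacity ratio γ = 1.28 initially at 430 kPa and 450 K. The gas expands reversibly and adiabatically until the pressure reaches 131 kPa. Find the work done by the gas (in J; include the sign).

V₁ = nRT₁/P₁ = 5.55×8.314×450/430 = 48.3 L.
Adiabatic: T₂/T₁ = (P₂/P₁)^((γ−1)/γ) ⇒ T₂ = 450×(0.305)^0.219 = 347 K; V₂ = 122 L.
ΔU = nCvΔT = 5.55×29.7×(347−450) = -17000 J.
Q = 0 for an adiabatic process, so W = −ΔU = 17000 J.

17000 J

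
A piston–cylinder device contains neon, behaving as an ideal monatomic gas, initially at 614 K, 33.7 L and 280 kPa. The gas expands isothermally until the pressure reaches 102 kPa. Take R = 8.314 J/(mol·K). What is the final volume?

Isothermal: T stays 614 K; PV = const ⇒ V₂ = 92.5 L, P₂ = 102 kPa.

92.5 L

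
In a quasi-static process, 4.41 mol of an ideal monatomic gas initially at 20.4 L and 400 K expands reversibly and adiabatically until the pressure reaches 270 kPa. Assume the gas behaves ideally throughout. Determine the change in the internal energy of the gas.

P₁ = nRT₁/V₁ = 4.41×8.314×400/20.4 = 719 kPa.
Adiabatic: T₂/T₁ = (P₂/P₁)^((γ−1)/γ) ⇒ T₂ = 400×(0.376)^0.400 = 270 K; V₂ = 36.7 L.
For an ideal gas ΔU = nCvΔT with Cv = (3/2)R = 12.5 J/(mol·K).
ΔU = 4.41×12.5×(270−400) = -7130 J.

-7130 J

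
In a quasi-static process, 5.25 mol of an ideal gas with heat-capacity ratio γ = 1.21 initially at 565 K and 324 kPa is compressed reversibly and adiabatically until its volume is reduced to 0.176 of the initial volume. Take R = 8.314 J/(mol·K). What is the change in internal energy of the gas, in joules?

51700 J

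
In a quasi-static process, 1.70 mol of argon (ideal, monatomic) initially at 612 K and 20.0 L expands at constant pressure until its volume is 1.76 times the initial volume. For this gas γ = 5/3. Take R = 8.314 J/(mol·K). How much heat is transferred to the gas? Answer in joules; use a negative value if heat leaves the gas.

P₁ = nRT₁/V₁ = 1.70×8.314×612/20.0 = 432 kPa.
Isobaric: P stays 432 kPa; V/T = const ⇒ T₂ = 1080 K, V₂ = 35.2 L.
W = PΔV = 432×(35.2−20.0) kPa·L = 6570 J.
ΔU = nCvΔT = 1.70×12.5×(1080−612) = 9860 J.
Q = ΔU + W = nCpΔT = 16400 J.

16400 J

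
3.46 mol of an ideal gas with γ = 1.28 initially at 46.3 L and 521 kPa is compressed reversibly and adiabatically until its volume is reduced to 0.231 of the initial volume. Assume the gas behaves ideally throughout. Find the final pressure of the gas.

3400 kPa

T₁ = P₁V₁/(nR) = 521×46.3/(3.46×8.314) = 839 K.
Adiabatic: TV^(γ−1) = const ⇒ T₂ = 839×(4.33)^0.280 = 1260 K; PV^γ = const ⇒ P₂ = 3400 kPa.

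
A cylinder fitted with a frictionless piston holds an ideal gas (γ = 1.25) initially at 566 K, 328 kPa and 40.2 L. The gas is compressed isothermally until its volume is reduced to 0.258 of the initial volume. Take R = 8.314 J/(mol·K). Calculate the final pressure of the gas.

1270 kPa

Isothermal: T stays 566 K; PV = const ⇒ V₂ = 10.4 L, P₂ = 1270 kPa.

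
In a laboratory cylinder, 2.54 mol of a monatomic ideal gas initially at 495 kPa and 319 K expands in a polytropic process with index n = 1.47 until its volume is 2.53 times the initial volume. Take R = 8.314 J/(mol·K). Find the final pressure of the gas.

126 kPa

V₁ = nRT₁/P₁ = 2.54×8.314×319/495 = 13.6 L.
Polytropic n=1.47: T₂ = T₁(V₁/V₂)^(n−1) = 319×(0.395)^0.47 = 206 K; P₂ = P₁(V₁/V₂)^n = 126 kPa.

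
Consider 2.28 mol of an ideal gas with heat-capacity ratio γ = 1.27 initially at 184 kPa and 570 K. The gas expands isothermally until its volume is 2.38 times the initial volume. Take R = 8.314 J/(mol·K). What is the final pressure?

V₁ = nRT₁/P₁ = 2.28×8.314×570/184 = 58.7 L.
Isothermal: T stays 570 K; PV = const ⇒ V₂ = 140 L, P₂ = 77.3 kPa.

77.3 kPa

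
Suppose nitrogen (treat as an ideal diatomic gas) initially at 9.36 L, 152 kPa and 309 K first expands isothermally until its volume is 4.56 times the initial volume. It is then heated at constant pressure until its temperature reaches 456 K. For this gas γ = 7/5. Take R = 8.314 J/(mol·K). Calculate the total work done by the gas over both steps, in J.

2840 J

n = P₁V₁/(RT₁) = 152×9.36/(8.314×309) = 0.554 mol.
Step 1 — Isothermal: T stays 309 K; PV = const ⇒ V₂ = 42.7 L, P₂ = 33.3 kPa.
ΔU = 0 (ideal gas, T constant).
W = nRT ln(V₂/V₁) = 0.554×8.314×309×ln(4.56) = 2160 J.
Q = ΔU + W = 2160 J.
State after step 1: P = 33.3 kPa, V = 42.7 L, T = 309 K.
Step 2 — Isobaric: P stays 33.3 kPa; V/T = const ⇒ T₂ = 456 K, V₂ = 63.0 L.
W = PΔV = 33.3×(63.0−42.7) kPa·L = 677 J.
ΔU = nCvΔT = 0.554×20.8×(456−309) = 1690 J.
Q = ΔU + W = nCpΔT = 2370 J.
Net over both steps: W = 2840 J, Q = 4530 J, ΔU = 1690 J.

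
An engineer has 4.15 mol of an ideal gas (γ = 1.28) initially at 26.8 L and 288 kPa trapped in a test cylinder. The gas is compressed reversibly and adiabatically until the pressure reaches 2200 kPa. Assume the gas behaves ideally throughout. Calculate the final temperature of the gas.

349 K

T₁ = P₁V₁/(nR) = 288×26.8/(4.15×8.314) = 224 K.
Adiabatic: T₂/T₁ = (P₂/P₁)^((γ−1)/γ) ⇒ T₂ = 224×(7.64)^0.219 = 349 K; V₂ = 5.47 L.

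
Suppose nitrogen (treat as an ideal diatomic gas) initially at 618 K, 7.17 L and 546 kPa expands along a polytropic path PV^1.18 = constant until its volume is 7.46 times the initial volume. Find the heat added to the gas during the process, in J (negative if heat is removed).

n = P₁V₁/(RT₁) = 546×7.17/(8.314×618) = 0.762 mol.
Polytropic n=1.18: T₂ = T₁(V₁/V₂)^(n−1) = 618×(0.134)^0.18 = 430 K; P₂ = P₁(V₁/V₂)^n = 51.0 kPa.
W = (P₁V₁−P₂V₂)/(n−1) = (546×7.17−51.0×53.5)/0.18 = 6600 J.
ΔU = nCvΔT = 0.762×20.8×(430−618) = -2970 J.
Q = ΔU + W = 3630 J.

3630 J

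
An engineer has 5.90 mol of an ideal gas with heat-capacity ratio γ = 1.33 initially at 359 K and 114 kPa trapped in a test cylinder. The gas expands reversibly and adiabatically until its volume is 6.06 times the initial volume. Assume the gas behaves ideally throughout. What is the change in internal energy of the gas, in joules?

V₁ = nRT₁/P₁ = 5.90×8.314×359/114 = 154 L.
Adiabatic: TV^(γ−1) = const ⇒ T₂ = 359×(0.165)^0.330 = 198 K; PV^γ = const ⇒ P₂ = 10.4 kPa.
For an ideal gas ΔU = nCvΔT with Cv = R/(γ−1) = 25.2 J/(mol·K).
ΔU = 5.90×25.2×(198−359) = -23900 J.

-23900 J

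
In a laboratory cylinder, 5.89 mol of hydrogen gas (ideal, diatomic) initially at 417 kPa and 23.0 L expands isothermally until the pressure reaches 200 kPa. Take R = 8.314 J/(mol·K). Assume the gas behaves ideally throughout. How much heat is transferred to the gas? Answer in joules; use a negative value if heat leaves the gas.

7050 J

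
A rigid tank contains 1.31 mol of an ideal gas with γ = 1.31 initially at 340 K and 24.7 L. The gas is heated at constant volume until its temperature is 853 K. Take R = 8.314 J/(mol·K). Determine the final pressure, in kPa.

P₁ = nRT₁/V₁ = 1.31×8.314×340/24.7 = 150 kPa.
Isochoric: V stays 24.7 L; P/T = const ⇒ T₂ = 853 K, P₂ = 376 kPa.

376 kPa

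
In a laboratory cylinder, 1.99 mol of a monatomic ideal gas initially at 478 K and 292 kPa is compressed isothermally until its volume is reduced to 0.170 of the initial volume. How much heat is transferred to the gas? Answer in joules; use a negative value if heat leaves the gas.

V₁ = nRT₁/P₁ = 1.99×8.314×478/292 = 27.1 L.
Isothermal: T stays 478 K; PV = const ⇒ V₂ = 4.60 L, P₂ = 1720 kPa.
ΔU = 0 (ideal gas, T constant).
W = nRT ln(V₂/V₁) = 1.99×8.314×478×ln(0.170) = -14000 J.
Q = ΔU + W = -14000 J.

-14000 J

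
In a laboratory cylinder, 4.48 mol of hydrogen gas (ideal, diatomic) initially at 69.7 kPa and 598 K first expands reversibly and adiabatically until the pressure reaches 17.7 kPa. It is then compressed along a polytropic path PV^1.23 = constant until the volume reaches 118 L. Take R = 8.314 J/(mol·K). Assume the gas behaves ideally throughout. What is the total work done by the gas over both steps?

-19600 J

V₁ = nRT₁/P₁ = 4.48×8.314×598/69.7 = 320 L.
Step 1 — Adiabatic: T₂/T₁ = (P₂/P₁)^((γ−1)/γ) ⇒ T₂ = 598×(0.254)^0.286 = 404 K; V₂ = 851 L.
ΔU = nCvΔT = 4.48×20.8×(404−598) = -18000 J.
Q = 0 for an adiabatic process, so W = −ΔU = 18000 J.
State after step 1: P = 17.7 kPa, V = 851 L, T = 404 K.
Step 2 — Polytropic n=1.23: T₂ = T₁(V₁/V₂)^(n−1) = 404×(7.21)^0.23 = 637 K; P₂ = P₁(V₁/V₂)^n = 201 kPa.
W = (P₁V₁−P₂V₂)/(n−1) = (17.7×851−201×118)/0.23 = -37600 J.
ΔU = nCvΔT = 4.48×20.8×(637−404) = 21600 J.
Q = ΔU + W = -16000 J.
Net over both steps: W = -19600 J, Q = -16000 J, ΔU = 3600 J.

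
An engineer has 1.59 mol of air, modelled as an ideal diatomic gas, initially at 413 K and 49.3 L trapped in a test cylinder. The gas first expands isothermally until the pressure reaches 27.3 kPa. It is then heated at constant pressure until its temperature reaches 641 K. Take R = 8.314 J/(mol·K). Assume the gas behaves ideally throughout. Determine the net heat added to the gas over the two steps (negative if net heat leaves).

P₁ = nRT₁/V₁ = 1.59×8.314×413/49.3 = 111 kPa.
Step 1 — Isothermal: T stays 413 K; PV = const ⇒ V₂ = 200 L, P₂ = 27.3 kPa.
ΔU = 0 (ideal gas, T constant).
W = nRT ln(V₂/V₁) = 1.59×8.314×413×ln(4.06) = 7650 J.
Q = ΔU + W = 7650 J.
State after step 1: P = 27.3 kPa, V = 200 L, T = 413 K.
Step 2 — Isobaric: P stays 27.3 kPa; V/T = const ⇒ T₂ = 641 K, V₂ = 310 L.
W = PΔV = 27.3×(310−200) kPa·L = 3010 J.
ΔU = nCvΔT = 1.59×20.8×(641−413) = 7530 J.
Q = ΔU + W = nCpΔT = 10500 J.
Net over both steps: W = 10700 J, Q = 18200 J, ΔU = 7530 J.

18200 J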